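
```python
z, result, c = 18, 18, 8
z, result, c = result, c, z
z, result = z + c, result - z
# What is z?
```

Trace:
`z, result, c = 18, 18, 8` → z = 18; result = 18; c = 8
`z, result, c = result, c, z` → z = 18; result = 8; c = 18
`z, result = z + c, result - z` → z = 36; result = -10
So z = 36

Answer: 36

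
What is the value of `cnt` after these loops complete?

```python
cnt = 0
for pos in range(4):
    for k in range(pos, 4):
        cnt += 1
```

Upper triangle: 4 + 3 + ... + 1
`cnt` takes the values: 0 → 1 → 2 → 3 → 4 → 5 → 6 → 7 → 8 → 9 → 10

Answer: 10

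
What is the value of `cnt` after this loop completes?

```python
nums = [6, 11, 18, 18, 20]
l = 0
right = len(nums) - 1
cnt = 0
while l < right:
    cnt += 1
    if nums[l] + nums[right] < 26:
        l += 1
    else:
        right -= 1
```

Steps to find pair summing to 26
`cnt` takes the values: 0 → 1 → 2 → 3 → 4

Answer: 4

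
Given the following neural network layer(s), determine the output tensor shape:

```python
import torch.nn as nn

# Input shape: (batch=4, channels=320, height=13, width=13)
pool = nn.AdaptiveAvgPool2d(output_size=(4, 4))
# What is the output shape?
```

Input: (4, 320, 13, 13) -> Output: (4, 320, 4, 4)

Answer: (4, 320, 4, 4)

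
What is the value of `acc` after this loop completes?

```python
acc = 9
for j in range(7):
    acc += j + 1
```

Start at 9, add 1 to 7 = 37
`acc` takes the values: 9 → 10 → 12 → 15 → 19 → 24 → 30 → 37

Answer: 37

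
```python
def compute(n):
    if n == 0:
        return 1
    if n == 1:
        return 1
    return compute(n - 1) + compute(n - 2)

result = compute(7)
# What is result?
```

Build up from base cases: compute(0)=1, compute(1)=1, compute(2)=2, compute(3)=3, compute(4)=5, compute(5)=8, compute(6)=13, ..., compute(7)=21

Answer: 21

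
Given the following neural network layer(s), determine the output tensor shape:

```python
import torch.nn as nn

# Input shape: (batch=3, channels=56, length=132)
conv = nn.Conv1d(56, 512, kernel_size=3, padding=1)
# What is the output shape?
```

Input: (3, 56, 132) -> Output: (3, 512, 132)

Answer: (3, 512, 132)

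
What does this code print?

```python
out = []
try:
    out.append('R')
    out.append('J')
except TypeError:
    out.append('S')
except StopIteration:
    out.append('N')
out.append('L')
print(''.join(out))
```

Execution trace: 'R' (try body) → 'J' (try body, no exception) → 'L' (after the try/except). Output: RJL

Answer: RJL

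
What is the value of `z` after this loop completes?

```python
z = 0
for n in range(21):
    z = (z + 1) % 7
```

Increment mod 7, 21 times = 0
`z` takes the values: 0 → 1 → 2 → 3 → 4 → 5 → 6 → 0 → 1 → 2 → 3 → 4 → 5 → 6 → 0 → 1 → 2 → 3 → 4 → 5 → 6 → 0

Answer: 0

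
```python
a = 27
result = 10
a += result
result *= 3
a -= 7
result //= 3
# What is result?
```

Trace:
`a = 27` → a = 27
`result = 10` → result = 10
`a += result` → a = 37
`result *= 3` → result = 30
`a -= 7` → a = 30
`result //= 3` → result = 10
So result = 10

Answer: 10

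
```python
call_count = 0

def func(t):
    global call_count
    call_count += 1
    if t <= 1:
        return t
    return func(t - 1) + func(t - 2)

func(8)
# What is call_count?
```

Calls(t) = 1 + Calls(t-1) + Calls(t-2); Calls(0)=Calls(1)=1. For t=8 this gives 67.

Answer: 67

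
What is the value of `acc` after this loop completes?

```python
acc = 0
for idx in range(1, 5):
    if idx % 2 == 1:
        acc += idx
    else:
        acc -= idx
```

Add odd, subtract even
`acc` takes the values: 0 → 1 → -1 → 2 → -2

Answer: -2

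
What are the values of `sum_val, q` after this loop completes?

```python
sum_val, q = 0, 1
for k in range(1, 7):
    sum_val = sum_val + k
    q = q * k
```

Sum and factorial of 1 to 6
`sum_val, q` takes the values: (0, 1) → (1, 1) → (3, 1) → (3, 2) → (6, 2) → (6, 6) → (10, 6) → (10, 24) → (15, 24) → (15, 120) → (21, 120) → (21, 720)

Answer: 21, 720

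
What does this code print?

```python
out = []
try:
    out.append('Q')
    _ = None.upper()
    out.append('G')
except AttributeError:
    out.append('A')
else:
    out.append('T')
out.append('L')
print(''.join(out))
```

Execution trace: 'Q' (try body) → 'A' (except AttributeError) → 'L' (after the try/except). Output: QAL

Answer: QAL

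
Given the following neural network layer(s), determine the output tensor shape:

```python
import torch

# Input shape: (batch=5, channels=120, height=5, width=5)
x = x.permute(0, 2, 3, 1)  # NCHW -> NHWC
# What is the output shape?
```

Input: (5, 120, 5, 5) -> Output: (5, 5, 5, 120)

Answer: (5, 5, 5, 120)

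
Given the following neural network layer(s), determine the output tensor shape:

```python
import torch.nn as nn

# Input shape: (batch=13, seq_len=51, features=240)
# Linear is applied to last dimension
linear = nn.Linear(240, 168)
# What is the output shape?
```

Input: (13, 51, 240) -> Output: (13, 51, 168)

Answer: (13, 51, 168)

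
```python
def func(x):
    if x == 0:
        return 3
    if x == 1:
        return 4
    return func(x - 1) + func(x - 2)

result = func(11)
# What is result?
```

Build up from base cases: func(0)=3, func(1)=4, func(2)=7, func(3)=11, func(4)=18, func(5)=29, func(6)=47, ..., func(11)=521

Answer: 521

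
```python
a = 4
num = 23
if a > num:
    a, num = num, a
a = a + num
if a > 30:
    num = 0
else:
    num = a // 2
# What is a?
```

Trace:
`a = 4` → a = 4
`num = 23` → num = 23
`if a > num: ...` → a > num is False → no variable changes
`a = a + num` → a = 27
`if a > 30: ...` → a > 30 is False, take else branch → num = 13
So a = 27

Answer: 27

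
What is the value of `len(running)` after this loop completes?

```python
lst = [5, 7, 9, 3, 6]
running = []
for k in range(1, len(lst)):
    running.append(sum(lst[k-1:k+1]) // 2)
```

Number of 2-element averages
`running` takes the values: [] → [6] → [6, 8] → [6, 8, 6] → [6, 8, 6, 4]
So `len(running)` = 4

Answer: 4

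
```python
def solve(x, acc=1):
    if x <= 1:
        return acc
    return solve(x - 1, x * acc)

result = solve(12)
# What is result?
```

Accumulator trace (n, acc): (12, 1) -> (11, 12) -> (10, 132) -> (9, 1320) -> (8, 11880) -> (7, 95040) -> (6, 665280) -> (5, 3991680) -> (4, 19958400) -> (3, 79833600) -> (2, 239500800) -> (1, 479001600) -> return 479001600

Answer: 479001600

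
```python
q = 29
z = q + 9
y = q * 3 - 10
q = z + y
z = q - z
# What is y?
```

Trace:
`q = 29` → q = 29
`z = q + 9` → z = 38
`y = q * 3 - 10` → y = 77
`q = z + y` → q = 115
`z = q - z` → z = 77
So y = 77

Answer: 77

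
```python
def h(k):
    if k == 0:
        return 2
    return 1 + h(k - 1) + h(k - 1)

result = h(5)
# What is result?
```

h(k) = 1 + 2·h(k-1), h(0)=2. Closed form: (2+1)·2^5 - 1 = 95.

Answer: 95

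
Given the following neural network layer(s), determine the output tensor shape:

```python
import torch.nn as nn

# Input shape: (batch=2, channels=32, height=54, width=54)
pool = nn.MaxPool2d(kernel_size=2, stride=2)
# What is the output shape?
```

Input: (2, 32, 54, 54) -> Output: (2, 32, 27, 27)

Answer: (2, 32, 27, 27)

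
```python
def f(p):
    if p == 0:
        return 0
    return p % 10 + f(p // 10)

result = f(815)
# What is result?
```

Sum of digits of 815: 5 + 1 + 8 = 14

Answer: 14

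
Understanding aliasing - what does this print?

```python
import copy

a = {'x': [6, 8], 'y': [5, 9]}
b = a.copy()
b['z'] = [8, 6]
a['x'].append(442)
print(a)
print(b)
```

Key concept: shallow copy of dict with mutable values.
Step by step:
`a = {'x': [6, 8], 'y': [5, 9]}` → a = {'x': [6, 8], 'y': [5, 9]}
`b = a.copy()` → b = {'x': [6, 8], 'y': [5, 9]}
`b['z'] = [8, 6]` → b = {'x': [6, 8], 'y': [5, 9], 'z': [8, 6]}
`a['x'].append(442)` → a = {'x': [6, 8, 442], 'y': [5, 9]}; b = {'x': [6, 8, 442], 'y': [5, 9], 'z': [8, 6]}
`print(a)` → prints {'x': [6, 8, 442], 'y': [5, 9]}
`print(b)` → prints {'x': [6, 8, 442], 'y': [5, 9], 'z': [8, 6]}

Answer:
{'x': [6, 8, 442], 'y': [5, 9]}
{'x': [6, 8, 442], 'y': [5, 9], 'z': [8, 6]}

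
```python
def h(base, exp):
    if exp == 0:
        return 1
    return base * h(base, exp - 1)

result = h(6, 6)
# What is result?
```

h(6, 6) = 6 * 6 * 6 * 6 * 6 * 6 = 46656

Answer: 46656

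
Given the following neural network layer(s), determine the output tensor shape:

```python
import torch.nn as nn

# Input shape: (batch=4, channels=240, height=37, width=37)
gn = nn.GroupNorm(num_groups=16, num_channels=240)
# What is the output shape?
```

Input: (4, 240, 37, 37) -> Output: (4, 240, 37, 37)

Answer: (4, 240, 37, 37)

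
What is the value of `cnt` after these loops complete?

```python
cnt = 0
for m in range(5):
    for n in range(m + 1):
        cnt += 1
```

Triangle: 1 + 2 + ... + 5
`cnt` takes the values: 0 → 1 → 2 → 3 → 4 → 5 → 6 → 7 → 8 → 9 → 10 → 11 → 12 → 13 → 14 → 15

Answer: 15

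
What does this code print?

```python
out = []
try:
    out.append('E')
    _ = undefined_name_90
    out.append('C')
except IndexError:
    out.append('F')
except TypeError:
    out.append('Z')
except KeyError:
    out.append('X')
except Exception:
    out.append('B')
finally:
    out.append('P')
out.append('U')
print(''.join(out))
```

Execution trace: 'E' (try body) → 'B' (except Exception) → 'P' (finally) → 'U' (after the try/except). Output: EBPU

Answer: EBPU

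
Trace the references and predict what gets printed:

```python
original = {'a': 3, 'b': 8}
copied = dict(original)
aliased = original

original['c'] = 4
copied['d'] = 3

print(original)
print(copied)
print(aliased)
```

Key concept: dict() creates copy, assignment creates alias.
Step by step:
`original = {'a': 3, 'b': 8}` → original = {'a': 3, 'b': 8}
`copied = dict(original)` → copied = {'a': 3, 'b': 8}
`aliased = original` → aliased = {'a': 3, 'b': 8} (same object as original)
`original['c'] = 4` → original = {'a': 3, 'b': 8, 'c': 4} (same object as aliased); aliased = {'a': 3, 'b': 8, 'c': 4} (same object as original)
`copied['d'] = 3` → copied = {'a': 3, 'b': 8, 'd': 3}
`print(original)` → prints {'a': 3, 'b': 8, 'c': 4}
`print(copied)` → prints {'a': 3, 'b': 8, 'd': 3}
`print(aliased)` → prints {'a': 3, 'b': 8, 'c': 4}

Answer:
{'a': 3, 'b': 8, 'c': 4}
{'a': 3, 'b': 8, 'd': 3}
{'a': 3, 'b': 8, 'c': 4}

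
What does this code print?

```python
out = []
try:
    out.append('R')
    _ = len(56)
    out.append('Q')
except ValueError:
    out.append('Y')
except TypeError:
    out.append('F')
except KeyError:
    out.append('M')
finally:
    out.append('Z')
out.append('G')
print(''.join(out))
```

Execution trace: 'R' (try body) → 'F' (except TypeError) → 'Z' (finally) → 'G' (after the try/except). Output: RFZG

Answer: RFZG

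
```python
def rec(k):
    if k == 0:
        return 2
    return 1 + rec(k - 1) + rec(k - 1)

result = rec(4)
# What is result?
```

rec(k) = 1 + 2·rec(k-1), rec(0)=2. Closed form: (2+1)·2^4 - 1 = 47.

Answer: 47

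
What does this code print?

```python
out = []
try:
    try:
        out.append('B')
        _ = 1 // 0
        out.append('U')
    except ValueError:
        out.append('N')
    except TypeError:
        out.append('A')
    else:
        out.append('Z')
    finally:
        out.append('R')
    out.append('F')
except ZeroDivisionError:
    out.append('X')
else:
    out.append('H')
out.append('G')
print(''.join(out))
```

Execution trace: 'B' (inner try body) → 'R' (inner finally) → 'X' (except ZeroDivisionError) → 'G' (after the try/except). Output: BRXG

Answer: BRXG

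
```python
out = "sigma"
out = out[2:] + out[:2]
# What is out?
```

Trace:
`out = "sigma"` → out = 'sigma'
`out = out[2:] + out[:2]` → out = 'gmasi'
So out = 'gmasi'

Answer: 'gmasi'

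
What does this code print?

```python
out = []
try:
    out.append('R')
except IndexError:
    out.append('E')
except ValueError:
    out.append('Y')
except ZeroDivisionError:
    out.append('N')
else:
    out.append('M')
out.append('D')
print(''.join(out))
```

Execution trace: 'R' (try body, no exception) → 'M' (else) → 'D' (after the try/except). Output: RMD

Answer: RMD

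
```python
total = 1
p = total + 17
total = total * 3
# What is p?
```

Trace:
`total = 1` → total = 1
`p = total + 17` → p = 18
`total = total * 3` → total = 3
So p = 18

Answer: 18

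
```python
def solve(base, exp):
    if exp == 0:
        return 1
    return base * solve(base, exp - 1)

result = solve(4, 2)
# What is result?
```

solve(4, 2) = 4 * 4 = 16

Answer: 16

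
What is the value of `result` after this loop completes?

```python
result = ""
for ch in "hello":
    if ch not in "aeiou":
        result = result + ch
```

Remove vowels from 'hello'
`result` takes the values: "" → "h" → "hl" → "hll"

Answer: "hll"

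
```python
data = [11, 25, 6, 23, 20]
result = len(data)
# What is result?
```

Trace:
`data = [11, 25, 6, 23, 20]` → data = [11, 25, 6, 23, 20]
`result = len(data)` → result = 5
So result = 5

Answer: 5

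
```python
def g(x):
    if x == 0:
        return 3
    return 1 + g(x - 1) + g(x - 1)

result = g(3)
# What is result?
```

g(x) = 1 + 2·g(x-1), g(0)=3. Closed form: (3+1)·2^3 - 1 = 31.

Answer: 31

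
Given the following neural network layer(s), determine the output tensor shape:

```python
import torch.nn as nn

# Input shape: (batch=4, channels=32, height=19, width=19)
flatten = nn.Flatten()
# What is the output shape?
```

Input: (4, 32, 19, 19) -> Output: (4, 11552)

Answer: (4, 11552)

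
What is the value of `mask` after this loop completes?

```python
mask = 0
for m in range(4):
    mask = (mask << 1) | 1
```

Build 4 consecutive 1-bits: 0b1111
`mask` takes the values: 0 → 1 → 3 → 7 → 15

Answer: 15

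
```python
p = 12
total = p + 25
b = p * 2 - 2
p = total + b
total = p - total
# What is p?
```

Trace:
`p = 12` → p = 12
`total = p + 25` → total = 37
`b = p * 2 - 2` → b = 22
`p = total + b` → p = 59
`total = p - total` → total = 22
So p = 59

Answer: 59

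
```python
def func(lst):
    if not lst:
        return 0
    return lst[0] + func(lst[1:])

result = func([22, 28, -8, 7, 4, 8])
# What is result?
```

22 + 28 + (-8) + 7 + 4 + 8 + 0 = 61

Answer: 61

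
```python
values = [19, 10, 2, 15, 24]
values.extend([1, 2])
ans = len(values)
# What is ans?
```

Trace:
`values = [19, 10, 2, 15, 24]` → values = [19, 10, 2, 15, 24]
`values.extend([1, 2])` → values = [19, 10, 2, 15, 24, 1, 2]
`ans = len(values)` → ans = 7
So ans = 7

Answer: 7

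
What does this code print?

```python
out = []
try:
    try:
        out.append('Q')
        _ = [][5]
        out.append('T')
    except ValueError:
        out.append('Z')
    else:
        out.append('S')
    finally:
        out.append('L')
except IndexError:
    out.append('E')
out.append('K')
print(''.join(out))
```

Execution trace: 'Q' (try body) → 'L' (finally) → 'E' (outer except IndexError) → 'K' (after the try/except). Output: QLEK

Answer: QLEK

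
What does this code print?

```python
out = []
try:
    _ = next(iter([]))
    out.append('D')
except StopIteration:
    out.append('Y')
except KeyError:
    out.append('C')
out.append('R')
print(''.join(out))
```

Execution trace: 'Y' (except StopIteration) → 'R' (after the try/except). Output: YR

Answer: YR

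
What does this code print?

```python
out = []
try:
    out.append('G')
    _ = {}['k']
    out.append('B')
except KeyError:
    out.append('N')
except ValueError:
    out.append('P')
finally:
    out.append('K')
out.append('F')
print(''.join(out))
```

Execution trace: 'G' (try body) → 'N' (except KeyError) → 'K' (finally) → 'F' (after the try/except). Output: GNKF

Answer: GNKF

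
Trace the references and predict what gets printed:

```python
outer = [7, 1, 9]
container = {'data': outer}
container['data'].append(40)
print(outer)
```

Key concept: dict holds reference to list.
Step by step:
`outer = [7, 1, 9]` → outer = [7, 1, 9]
`container = {'data': outer}` → container = {'data': [7, 1, 9]}
`container['data'].append(40)` → outer = [7, 1, 9, 40]; container = {'data': [7, 1, 9, 40]}
`print(outer)` → prints [7, 1, 9, 40]

Answer: [7, 1, 9, 40]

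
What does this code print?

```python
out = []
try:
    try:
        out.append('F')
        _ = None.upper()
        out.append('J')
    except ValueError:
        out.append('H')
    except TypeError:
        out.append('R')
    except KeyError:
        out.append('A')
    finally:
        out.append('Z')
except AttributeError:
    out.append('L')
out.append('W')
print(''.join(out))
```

Execution trace: 'F' (try body) → 'Z' (finally) → 'L' (outer except AttributeError) → 'W' (after the try/except). Output: FZLW

Answer: FZLW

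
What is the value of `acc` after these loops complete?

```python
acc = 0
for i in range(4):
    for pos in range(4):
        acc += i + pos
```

Sum of all i+pos for i,pos in 4x4
`acc` takes the values: 0 → 1 → 3 → 6 → 7 → 9 → 12 → 16 → 18 → 21 → 25 → 30 → 33 → 37 → 42 → 48

Answer: 48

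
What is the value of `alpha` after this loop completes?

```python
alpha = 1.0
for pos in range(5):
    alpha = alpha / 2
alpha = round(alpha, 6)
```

Halving LR 5 times: 1 / 2^5
`alpha` takes the values: 1.0 → 0.5 → 0.25 → 0.125 → 0.0625 → 0.03125

Answer: 0.03125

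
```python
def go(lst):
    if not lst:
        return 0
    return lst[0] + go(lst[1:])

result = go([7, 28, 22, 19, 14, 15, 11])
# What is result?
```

7 + 28 + 22 + 19 + 14 + 15 + 11 + 0 = 116

Answer: 116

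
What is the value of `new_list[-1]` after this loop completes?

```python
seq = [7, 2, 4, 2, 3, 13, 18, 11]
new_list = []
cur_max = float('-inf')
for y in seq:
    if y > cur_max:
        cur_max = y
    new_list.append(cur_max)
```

Running max ends at 18
`new_list` takes the values: [] → [7] → [7, 7] → [7, 7, 7] → [7, 7, 7, 7] → [7, 7, 7, 7, 7] → [7, 7, 7, 7, 7, 13] → [7, 7, 7, 7, 7, 13, 18] → [7, 7, 7, 7, 7, 13, 18, 18]
So `new_list[-1]` = 18

Answer: 18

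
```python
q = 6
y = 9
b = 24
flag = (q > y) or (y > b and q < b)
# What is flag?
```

Trace:
`q = 6` → q = 6
`y = 9` → y = 9
`b = 24` → b = 24
`flag = (q > y) or (y > b and q < b)` → flag = False
So flag = False

Answer: False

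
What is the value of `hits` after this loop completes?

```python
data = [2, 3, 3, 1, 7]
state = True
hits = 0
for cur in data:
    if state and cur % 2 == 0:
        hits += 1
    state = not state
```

Count even values at even positions
`hits` takes the values: 0 → 1

Answer: 1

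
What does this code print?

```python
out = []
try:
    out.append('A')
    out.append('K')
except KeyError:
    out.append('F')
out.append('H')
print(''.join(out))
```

Execution trace: 'A' (try body) → 'K' (try body, no exception) → 'H' (after the try/except). Output: AKH

Answer: AKH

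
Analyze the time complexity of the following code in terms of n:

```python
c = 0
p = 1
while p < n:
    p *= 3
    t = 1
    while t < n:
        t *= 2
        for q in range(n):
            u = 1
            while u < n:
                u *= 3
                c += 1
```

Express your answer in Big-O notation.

Each loop level contributes: log n × log n × n × log n. Multiplying the contributions gives O(n log^3 n).

Answer: O(n log^3 n)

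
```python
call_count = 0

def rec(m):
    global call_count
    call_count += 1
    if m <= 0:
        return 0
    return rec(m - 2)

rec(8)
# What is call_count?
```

Linear recursion stepping by 2: 5 calls from m=8 down to ≤0.

Answer: 5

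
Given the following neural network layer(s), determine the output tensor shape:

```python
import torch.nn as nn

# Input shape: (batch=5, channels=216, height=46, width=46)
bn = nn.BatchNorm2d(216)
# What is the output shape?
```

Input: (5, 216, 46, 46) -> Output: (5, 216, 46, 46)

Answer: (5, 216, 46, 46)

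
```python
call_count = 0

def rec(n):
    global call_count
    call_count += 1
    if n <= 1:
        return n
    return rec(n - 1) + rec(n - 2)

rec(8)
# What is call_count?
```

Calls(n) = 1 + Calls(n-1) + Calls(n-2); Calls(0)=Calls(1)=1. For n=8 this gives 67.

Answer: 67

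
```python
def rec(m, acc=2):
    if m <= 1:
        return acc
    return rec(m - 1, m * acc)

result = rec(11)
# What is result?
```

Accumulator trace (n, acc): (11, 2) -> (10, 22) -> (9, 220) -> (8, 1980) -> (7, 15840) -> (6, 110880) -> (5, 665280) -> (4, 3326400) -> (3, 13305600) -> (2, 39916800) -> (1, 79833600) -> return 79833600

Answer: 79833600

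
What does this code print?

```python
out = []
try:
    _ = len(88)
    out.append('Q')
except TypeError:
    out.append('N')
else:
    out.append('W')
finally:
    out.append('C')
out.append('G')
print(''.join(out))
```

Execution trace: 'N' (except TypeError) → 'C' (finally) → 'G' (after the try/except). Output: NCG

Answer: NCG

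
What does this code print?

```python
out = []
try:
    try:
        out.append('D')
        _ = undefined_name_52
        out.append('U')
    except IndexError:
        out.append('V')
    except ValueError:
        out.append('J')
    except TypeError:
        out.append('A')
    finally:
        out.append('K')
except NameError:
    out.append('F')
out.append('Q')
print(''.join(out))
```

Execution trace: 'D' (try body) → 'K' (finally) → 'F' (outer except NameError) → 'Q' (after the try/except). Output: DKFQ

Answer: DKFQ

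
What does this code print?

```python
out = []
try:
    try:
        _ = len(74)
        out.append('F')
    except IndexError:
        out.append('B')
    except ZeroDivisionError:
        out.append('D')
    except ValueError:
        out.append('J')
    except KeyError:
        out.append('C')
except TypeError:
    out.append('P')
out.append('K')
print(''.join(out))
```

Execution trace: 'P' (outer except TypeError) → 'K' (after the try/except). Output: PK

Answer: PK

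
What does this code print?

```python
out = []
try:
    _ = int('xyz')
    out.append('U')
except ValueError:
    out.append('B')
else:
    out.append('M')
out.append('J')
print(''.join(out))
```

Execution trace: 'B' (except ValueError) → 'J' (after the try/except). Output: BJ

Answer: BJ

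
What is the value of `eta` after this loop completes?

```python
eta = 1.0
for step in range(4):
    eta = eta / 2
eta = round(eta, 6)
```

Halving LR 4 times: 1 / 2^4
`eta` takes the values: 1.0 → 0.5 → 0.25 → 0.125 → 0.0625

Answer: 0.0625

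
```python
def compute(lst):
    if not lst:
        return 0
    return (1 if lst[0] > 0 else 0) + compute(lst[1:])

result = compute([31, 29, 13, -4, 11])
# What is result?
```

Count of positive elements in [31, 29, 13, -4, 11] = 4

Answer: 4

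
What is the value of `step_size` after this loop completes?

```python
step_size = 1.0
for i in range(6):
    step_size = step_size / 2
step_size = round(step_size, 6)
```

Halving LR 6 times: 1 / 2^6
`step_size` takes the values: 1.0 → 0.5 → 0.25 → 0.125 → 0.0625 → 0.03125 → 0.015625

Answer: 0.015625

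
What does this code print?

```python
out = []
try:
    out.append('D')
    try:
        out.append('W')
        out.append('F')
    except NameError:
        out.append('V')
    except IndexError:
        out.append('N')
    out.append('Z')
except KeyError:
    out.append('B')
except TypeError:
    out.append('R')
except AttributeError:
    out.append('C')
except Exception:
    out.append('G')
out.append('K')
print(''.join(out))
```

Execution trace: 'D' (try body) → 'W' (inner try body) → 'F' (inner try body, no exception) → 'Z' (try body, no exception) → 'K' (after the try/except). Output: DWFZK

Answer: DWFZK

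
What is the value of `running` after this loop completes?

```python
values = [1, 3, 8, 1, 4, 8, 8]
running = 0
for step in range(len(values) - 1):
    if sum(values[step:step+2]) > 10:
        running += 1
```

Count windows with sum > 10
`running` takes the values: 0 → 1 → 2 → 3

Answer: 3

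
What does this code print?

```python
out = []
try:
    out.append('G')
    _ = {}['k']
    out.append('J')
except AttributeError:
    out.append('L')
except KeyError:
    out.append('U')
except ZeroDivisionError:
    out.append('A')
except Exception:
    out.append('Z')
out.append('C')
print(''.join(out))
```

Execution trace: 'G' (try body) → 'U' (except KeyError) → 'C' (after the try/except). Output: GUC

Answer: GUC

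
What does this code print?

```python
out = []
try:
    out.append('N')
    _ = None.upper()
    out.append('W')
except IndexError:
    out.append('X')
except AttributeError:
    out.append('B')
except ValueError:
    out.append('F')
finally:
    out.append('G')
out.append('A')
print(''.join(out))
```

Execution trace: 'N' (try body) → 'B' (except AttributeError) → 'G' (finally) → 'A' (after the try/except). Output: NBGA

Answer: NBGA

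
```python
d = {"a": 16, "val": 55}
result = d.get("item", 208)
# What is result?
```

Trace:
`d = {"a": 16, "val": 55}` → d = {'a': 16, 'val': 55}
`result = d.get("item", 208)` → result = 208
So result = 208

Answer: 208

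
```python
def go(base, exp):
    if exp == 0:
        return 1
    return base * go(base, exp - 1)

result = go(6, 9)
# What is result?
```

go(6, 9) = 6 * 6 * 6 * 6 * 6 * 6 * 6 * 6 * 6 = 10077696

Answer: 10077696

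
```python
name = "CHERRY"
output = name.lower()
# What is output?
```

Trace:
`name = "CHERRY"` → name = 'CHERRY'
`output = name.lower()` → output = 'cherry'
So output = 'cherry'

Answer: 'cherry'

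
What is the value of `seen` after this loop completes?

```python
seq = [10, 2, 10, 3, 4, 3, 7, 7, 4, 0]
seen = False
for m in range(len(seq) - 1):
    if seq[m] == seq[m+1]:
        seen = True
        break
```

Check consecutive duplicates in [10, 2, 10, 3, 4, 3, 7, 7, 4, 0]
`seen` takes the values: False → True

Answer: True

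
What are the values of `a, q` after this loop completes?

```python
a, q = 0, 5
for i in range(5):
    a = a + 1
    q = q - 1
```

a goes 0→5, q goes 5→0
`a, q` takes the values: (0, 5) → (1, 5) → (1, 4) → (2, 4) → (2, 3) → (3, 3) → (3, 2) → (4, 2) → (4, 1) → (5, 1) → (5, 0)

Answer: 5, 0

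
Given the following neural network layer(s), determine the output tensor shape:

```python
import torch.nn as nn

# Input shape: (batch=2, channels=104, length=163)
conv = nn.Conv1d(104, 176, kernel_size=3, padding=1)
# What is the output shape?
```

Input: (2, 104, 163) -> Output: (2, 176, 163)

Answer: (2, 176, 163)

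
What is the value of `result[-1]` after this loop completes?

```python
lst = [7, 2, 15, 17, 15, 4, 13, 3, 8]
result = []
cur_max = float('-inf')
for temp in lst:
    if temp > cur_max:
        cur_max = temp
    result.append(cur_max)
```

Running max ends at 17
`result` takes the values: [] → [7] → [7, 7] → [7, 7, 15] → [7, 7, 15, 17] → [7, 7, 15, 17, 17] → [7, 7, 15, 17, 17, 17] → [7, 7, 15, 17, 17, 17, 17] → [7, 7, 15, 17, 17, 17, 17, 17] → [7, 7, 15, 17, 17, 17, 17, 17, 17]
So `result[-1]` = 17

Answer: 17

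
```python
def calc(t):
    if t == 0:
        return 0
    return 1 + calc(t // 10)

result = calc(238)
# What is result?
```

Count of digits of 238: 3

Answer: 3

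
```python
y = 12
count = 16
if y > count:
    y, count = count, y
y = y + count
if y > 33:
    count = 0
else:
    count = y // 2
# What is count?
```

Trace:
`y = 12` → y = 12
`count = 16` → count = 16
`if y > count: ...` → y > count is False → no variable changes
`y = y + count` → y = 28
`if y > 33: ...` → y > 33 is False, take else branch → count = 14
So count = 14

Answer: 14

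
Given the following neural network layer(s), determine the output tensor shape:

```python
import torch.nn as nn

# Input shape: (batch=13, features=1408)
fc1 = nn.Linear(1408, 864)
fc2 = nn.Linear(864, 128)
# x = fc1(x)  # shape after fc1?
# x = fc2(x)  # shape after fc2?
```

Input: (13, 1408) -> after fc1: (13, 864) -> Output: (13, 128)

Answer: (13, 128)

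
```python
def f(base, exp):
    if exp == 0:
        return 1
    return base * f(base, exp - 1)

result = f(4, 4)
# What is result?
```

f(4, 4) = 4 * 4 * 4 * 4 = 256

Answer: 256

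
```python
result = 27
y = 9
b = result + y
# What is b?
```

Trace:
`result = 27` → result = 27
`y = 9` → y = 9
`b = result + y` → b = 36
So b = 36

Answer: 36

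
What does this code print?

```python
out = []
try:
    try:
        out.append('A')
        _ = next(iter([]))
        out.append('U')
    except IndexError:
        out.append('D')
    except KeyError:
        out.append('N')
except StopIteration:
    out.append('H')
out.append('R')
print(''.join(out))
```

Execution trace: 'A' (try body) → 'H' (outer except StopIteration) → 'R' (after the try/except). Output: AHR

Answer: AHR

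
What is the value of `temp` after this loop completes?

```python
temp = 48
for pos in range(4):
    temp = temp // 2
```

Halve 4 times: 48 // 2^4 = 3
`temp` takes the values: 48 → 24 → 12 → 6 → 3

Answer: 3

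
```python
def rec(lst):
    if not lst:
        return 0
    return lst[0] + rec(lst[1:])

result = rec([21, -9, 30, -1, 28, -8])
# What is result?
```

21 + (-9) + 30 + (-1) + 28 + (-8) + 0 = 61

Answer: 61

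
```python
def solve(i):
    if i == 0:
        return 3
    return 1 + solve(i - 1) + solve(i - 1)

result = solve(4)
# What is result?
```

solve(i) = 1 + 2·solve(i-1), solve(0)=3. Closed form: (3+1)·2^4 - 1 = 63.

Answer: 63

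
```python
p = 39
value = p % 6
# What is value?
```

Trace:
`p = 39` → p = 39
`value = p % 6` → value = 3
So value = 3

Answer: 3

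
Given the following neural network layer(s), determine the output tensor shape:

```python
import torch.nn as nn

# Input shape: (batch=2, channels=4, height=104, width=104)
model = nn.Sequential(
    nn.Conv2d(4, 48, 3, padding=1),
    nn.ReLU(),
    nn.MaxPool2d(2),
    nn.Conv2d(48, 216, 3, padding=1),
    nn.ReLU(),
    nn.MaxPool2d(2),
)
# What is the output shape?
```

Input: (2, 4, 104, 104) -> after first Conv2d: (2, 48, 104, 104) -> after first MaxPool2d: (2, 48, 52, 52) -> after second Conv2d: (2, 216, 52, 52) -> Output: (2, 216, 26, 26)

Answer: (2, 216, 26, 26)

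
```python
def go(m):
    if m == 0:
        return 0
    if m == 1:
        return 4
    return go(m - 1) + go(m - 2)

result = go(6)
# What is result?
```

Build up from base cases: go(0)=0, go(1)=4, go(2)=4, go(3)=8, go(4)=12, go(5)=20, go(6)=32

Answer: 32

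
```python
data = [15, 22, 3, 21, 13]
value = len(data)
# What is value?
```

Trace:
`data = [15, 22, 3, 21, 13]` → data = [15, 22, 3, 21, 13]
`value = len(data)` → value = 5
So value = 5

Answer: 5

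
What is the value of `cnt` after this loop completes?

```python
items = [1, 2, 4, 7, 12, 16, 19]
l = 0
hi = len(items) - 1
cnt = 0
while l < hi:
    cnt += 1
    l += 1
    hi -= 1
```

Iterations until pointers meet (list length 7)
`cnt` takes the values: 0 → 1 → 2 → 3

Answer: 3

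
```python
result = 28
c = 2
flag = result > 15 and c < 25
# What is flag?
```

Trace:
`result = 28` → result = 28
`c = 2` → c = 2
`flag = result > 15 and c < 25` → flag = True
So flag = True

Answer: True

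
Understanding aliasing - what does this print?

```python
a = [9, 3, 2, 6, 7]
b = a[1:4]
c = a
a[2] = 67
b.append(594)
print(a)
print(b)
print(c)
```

Key concept: slice vs alias.
Step by step:
`a = [9, 3, 2, 6, 7]` → a = [9, 3, 2, 6, 7]
`b = a[1:4]` → b = [3, 2, 6]
`c = a` → c = [9, 3, 2, 6, 7] (same object as a)
`a[2] = 67` → a = [9, 3, 67, 6, 7] (same object as c); c = [9, 3, 67, 6, 7] (same object as a)
`b.append(594)` → b = [3, 2, 6, 594]
`print(a)` → prints [9, 3, 67, 6, 7]
`print(b)` → prints [3, 2, 6, 594]
`print(c)` → prints [9, 3, 67, 6, 7]

Answer:
[9, 3, 67, 6, 7]
[3, 2, 6, 594]
[9, 3, 67, 6, 7]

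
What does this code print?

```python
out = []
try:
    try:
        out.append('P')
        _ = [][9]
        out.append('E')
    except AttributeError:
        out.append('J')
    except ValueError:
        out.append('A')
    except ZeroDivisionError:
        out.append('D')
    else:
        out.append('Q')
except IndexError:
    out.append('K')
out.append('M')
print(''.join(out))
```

Execution trace: 'P' (inner try body) → 'K' (outer except IndexError) → 'M' (after the try/except). Output: PKM

Answer: PKM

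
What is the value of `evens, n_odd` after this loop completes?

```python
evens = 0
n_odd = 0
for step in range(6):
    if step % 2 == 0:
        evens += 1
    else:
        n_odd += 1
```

Count evens and odds in range(6)
`evens, n_odd` takes the values: (0, 0) → (1, 0) → (1, 1) → (2, 1) → (2, 2) → (3, 2) → (3, 3)

Answer: 3, 3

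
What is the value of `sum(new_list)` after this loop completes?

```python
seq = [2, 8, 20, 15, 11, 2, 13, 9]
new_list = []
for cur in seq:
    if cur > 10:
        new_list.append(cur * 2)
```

Sum of doubled values > 10
`new_list` takes the values: [] → [40] → [40, 30] → [40, 30, 22] → [40, 30, 22, 26]
So `sum(new_list)` = 118

Answer: 118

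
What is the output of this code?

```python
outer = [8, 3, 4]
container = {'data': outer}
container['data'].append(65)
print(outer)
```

Key concept: dict holds reference to list.
Step by step:
`outer = [8, 3, 4]` → outer = [8, 3, 4]
`container = {'data': outer}` → container = {'data': [8, 3, 4]}
`container['data'].append(65)` → outer = [8, 3, 4, 65]; container = {'data': [8, 3, 4, 65]}
`print(outer)` → prints [8, 3, 4, 65]

Answer: [8, 3, 4, 65]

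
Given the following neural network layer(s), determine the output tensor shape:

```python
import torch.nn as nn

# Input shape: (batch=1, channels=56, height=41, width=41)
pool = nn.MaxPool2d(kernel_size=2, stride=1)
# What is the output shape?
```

Input: (1, 56, 41, 41) -> Output: (1, 56, 40, 40)

Answer: (1, 56, 40, 40)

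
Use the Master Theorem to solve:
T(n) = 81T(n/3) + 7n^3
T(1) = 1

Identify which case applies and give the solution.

a=81, b=3, f(n)=7n^3. log_3(81) = 4. Since c=3 < 4, Case 1 applies: T(n) = Θ(n^log_b(a)) = O(n^4).

Answer: O(n^4) - Case 1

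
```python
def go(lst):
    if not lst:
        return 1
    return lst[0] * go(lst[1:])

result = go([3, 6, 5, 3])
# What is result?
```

Product over [3, 6, 5, 3] = 3 * 6 * 5 * 3 = 270

Answer: 270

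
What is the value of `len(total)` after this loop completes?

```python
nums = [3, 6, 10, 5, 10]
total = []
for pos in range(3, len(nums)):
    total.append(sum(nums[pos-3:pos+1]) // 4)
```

Number of 4-element averages
`total` takes the values: [] → [6] → [6, 7]
So `len(total)` = 2

Answer: 2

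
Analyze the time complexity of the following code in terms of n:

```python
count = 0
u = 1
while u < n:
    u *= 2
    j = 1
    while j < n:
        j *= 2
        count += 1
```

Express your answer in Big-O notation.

Each loop level contributes: log n × log n. Multiplying the contributions gives O(log² n).

Answer: O(log² n)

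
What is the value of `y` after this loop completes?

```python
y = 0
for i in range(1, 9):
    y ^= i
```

XOR of 1 to 8
`y` takes the values: 0 → 1 → 3 → 0 → 4 → 1 → 7 → 0 → 8

Answer: 8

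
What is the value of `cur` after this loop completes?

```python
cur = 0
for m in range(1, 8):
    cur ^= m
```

XOR of 1 to 7
`cur` takes the values: 0 → 1 → 3 → 0 → 4 → 1 → 7 → 0

Answer: 0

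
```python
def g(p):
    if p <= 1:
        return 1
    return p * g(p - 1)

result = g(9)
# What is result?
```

g(9) = 9 * 8 * 7 * 6 * 5 * 4 * 3 * 2 * 1 = 362880

Answer: 362880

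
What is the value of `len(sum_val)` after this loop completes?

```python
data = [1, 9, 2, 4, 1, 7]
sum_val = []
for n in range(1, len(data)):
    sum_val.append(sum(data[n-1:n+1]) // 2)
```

Number of 2-element averages
`sum_val` takes the values: [] → [5] → [5, 5] → [5, 5, 3] → [5, 5, 3, 2] → [5, 5, 3, 2, 4]
So `len(sum_val)` = 5

Answer: 5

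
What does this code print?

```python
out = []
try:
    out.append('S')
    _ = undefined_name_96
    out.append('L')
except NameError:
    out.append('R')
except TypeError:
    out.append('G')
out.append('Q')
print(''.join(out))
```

Execution trace: 'S' (try body) → 'R' (except NameError) → 'Q' (after the try/except). Output: SRQ

Answer: SRQ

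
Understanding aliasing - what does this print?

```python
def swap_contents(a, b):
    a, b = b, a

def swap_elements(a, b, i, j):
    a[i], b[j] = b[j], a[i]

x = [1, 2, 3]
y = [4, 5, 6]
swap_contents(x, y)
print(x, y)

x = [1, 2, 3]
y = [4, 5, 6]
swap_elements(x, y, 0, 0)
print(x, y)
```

Key concept: parameter rebinding vs mutation.
Step by step:
`x = [1, 2, 3]` → x = [1, 2, 3]
`y = [4, 5, 6]` → y = [4, 5, 6]
`swap_contents(x, y)` → no visible change to tracked variables
`print(x, y)` → prints [1, 2, 3] [4, 5, 6]
`x = [1, 2, 3]` → x = [1, 2, 3]
`y = [4, 5, 6]` → y = [4, 5, 6]
`swap_elements(x, y, 0, 0)` → x = [4, 2, 3]; y = [1, 5, 6]
`print(x, y)` → prints [4, 2, 3] [1, 5, 6]

Answer:
[1, 2, 3] [4, 5, 6]
[4, 2, 3] [1, 5, 6]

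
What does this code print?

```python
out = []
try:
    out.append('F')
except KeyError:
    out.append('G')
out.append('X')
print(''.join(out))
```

Execution trace: 'F' (try body, no exception) → 'X' (after the try/except). Output: FX

Answer: FX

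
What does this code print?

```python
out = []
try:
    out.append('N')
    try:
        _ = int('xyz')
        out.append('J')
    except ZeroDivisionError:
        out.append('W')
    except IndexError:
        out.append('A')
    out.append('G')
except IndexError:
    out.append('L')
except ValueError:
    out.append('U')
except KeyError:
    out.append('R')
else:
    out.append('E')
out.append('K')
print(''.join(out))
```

Execution trace: 'N' (try body) → 'U' (except ValueError) → 'K' (after the try/except). Output: NUK

Answer: NUK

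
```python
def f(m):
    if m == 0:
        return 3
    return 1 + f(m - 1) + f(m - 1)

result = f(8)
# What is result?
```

f(m) = 1 + 2·f(m-1), f(0)=3. Closed form: (3+1)·2^8 - 1 = 1023.

Answer: 1023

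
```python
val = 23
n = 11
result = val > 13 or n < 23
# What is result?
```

Trace:
`val = 23` → val = 23
`n = 11` → n = 11
`result = val > 13 or n < 23` → result = True
So result = True

Answer: True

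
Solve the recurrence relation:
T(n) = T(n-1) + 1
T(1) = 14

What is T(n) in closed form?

Unrolling: T(n) = T(1) + 1·(n-1) = 14 + 1(n-1) = n + 13.

Answer: T(n) = n + 13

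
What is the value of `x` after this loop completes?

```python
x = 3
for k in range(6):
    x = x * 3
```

Multiply by 3, 6 times: 3 * 3^6 = 2187
`x` takes the values: 3 → 9 → 27 → 81 → 243 → 729 → 2187

Answer: 2187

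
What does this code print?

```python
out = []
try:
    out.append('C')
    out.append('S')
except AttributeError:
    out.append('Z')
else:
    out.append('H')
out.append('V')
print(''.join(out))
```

Execution trace: 'C' (try body) → 'S' (try body, no exception) → 'H' (else) → 'V' (after the try/except). Output: CSHV

Answer: CSHV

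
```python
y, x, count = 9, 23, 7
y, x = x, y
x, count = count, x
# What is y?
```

Trace:
`y, x, count = 9, 23, 7` → y = 9; x = 23; count = 7
`y, x = x, y` → y = 23; x = 9
`x, count = count, x` → x = 7; count = 9
So y = 23

Answer: 23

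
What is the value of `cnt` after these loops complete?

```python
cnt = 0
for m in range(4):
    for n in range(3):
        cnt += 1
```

4 * 3 = 12
`cnt` takes the values: 0 → 1 → 2 → 3 → 4 → 5 → 6 → 7 → 8 → 9 → 10 → 11 → 12

Answer: 12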